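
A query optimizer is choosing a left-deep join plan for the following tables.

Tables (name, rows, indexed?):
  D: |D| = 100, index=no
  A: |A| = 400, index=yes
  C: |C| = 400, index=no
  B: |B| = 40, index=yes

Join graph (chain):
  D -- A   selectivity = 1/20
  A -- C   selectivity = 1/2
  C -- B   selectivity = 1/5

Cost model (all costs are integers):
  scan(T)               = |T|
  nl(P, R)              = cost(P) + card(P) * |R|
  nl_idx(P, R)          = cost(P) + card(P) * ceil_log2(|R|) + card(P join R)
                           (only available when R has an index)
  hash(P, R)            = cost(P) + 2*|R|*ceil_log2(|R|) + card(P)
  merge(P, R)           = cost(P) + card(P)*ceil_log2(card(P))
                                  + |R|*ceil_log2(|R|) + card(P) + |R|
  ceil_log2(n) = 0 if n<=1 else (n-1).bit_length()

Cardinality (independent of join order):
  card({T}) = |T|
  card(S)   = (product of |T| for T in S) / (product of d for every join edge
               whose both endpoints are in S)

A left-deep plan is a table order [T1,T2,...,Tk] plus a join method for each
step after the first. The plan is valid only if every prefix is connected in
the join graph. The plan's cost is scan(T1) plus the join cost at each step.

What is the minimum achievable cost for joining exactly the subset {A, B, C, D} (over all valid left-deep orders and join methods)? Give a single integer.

Selinger DP over subsets of {A,B,C,D}:
  {D}: scan cost=100, card=100
  {A}: scan cost=400, card=400
  {C}: scan cost=400, card=400
  {B}: scan cost=40, card=40
  {AD}: card=2000; try (D,hash)→2200, (A,nl_idx)→3000, (A,merge)→4900, (D,merge)→5200, (A,hash)→7400, (A,nl)→40100 …(+1); best=2200 via (D,hash)
  {AC}: card=80000; try (C,hash)→8000, (A,hash)→8000, (C,merge)→8400, (A,merge)→8400, (A,nl_idx)→84000, (C,nl)→160400 …(+1); best=8000 via (C,hash)
  {BC}: card=3200; try (B,hash)→1280, (C,merge)→4320, (B,merge)→4680, (B,nl_idx)→6000, (C,hash)→7280, (C,nl)→16040 …(+1); best=1280 via (B,hash)
  {ACD}: card=400000; try (C,hash)→11400, (C,merge)→30200, (D,hash)→89400, (C,nl)→802200, (D,merge)→1448800, (D,nl)→8008000; best=11400 via (C,hash)
  {ABC}: card=640000; try (A,hash)→11680, (A,merge)→46880, (B,hash)→88480, (A,nl_idx)→670080, (B,nl_idx)→1128000, (A,nl)→1281280 …(+2); best=11680 via (A,hash)
  {ABCD}: card=3200000; try (B,hash)→411880, (D,hash)→653080, (B,nl_idx)→5611400, (B,merge)→8011680, (D,merge)→13452480, (B,nl)→16011400 …(+1); best=411880 via (B,hash)

411880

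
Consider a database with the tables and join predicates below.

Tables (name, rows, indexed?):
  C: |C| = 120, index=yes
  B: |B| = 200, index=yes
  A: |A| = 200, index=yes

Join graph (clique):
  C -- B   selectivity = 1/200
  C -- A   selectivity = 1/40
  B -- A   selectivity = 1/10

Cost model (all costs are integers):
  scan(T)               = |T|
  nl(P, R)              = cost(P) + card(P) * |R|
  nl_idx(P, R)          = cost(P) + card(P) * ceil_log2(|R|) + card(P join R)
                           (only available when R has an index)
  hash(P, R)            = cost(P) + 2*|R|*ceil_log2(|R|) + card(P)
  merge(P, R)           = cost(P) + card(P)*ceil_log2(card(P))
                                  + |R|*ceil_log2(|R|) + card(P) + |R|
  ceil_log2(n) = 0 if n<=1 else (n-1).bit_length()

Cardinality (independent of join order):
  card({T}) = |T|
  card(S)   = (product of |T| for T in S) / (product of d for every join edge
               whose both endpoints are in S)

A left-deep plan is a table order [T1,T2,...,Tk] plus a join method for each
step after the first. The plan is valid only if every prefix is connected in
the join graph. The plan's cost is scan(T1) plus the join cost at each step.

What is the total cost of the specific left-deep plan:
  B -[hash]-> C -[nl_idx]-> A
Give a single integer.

step 1: scan B: cost=200, card=200
step 2: join C via hash
    card(P join C) = 200*120/(200) = 120
    cost = 200 + 2*120*7 + 200 = 2080
step 3: join A via nl_idx
    card(P join A) = 120*200/(40*10) = 60
    cost = 2080 + 120*8 + 60 = 3100

3100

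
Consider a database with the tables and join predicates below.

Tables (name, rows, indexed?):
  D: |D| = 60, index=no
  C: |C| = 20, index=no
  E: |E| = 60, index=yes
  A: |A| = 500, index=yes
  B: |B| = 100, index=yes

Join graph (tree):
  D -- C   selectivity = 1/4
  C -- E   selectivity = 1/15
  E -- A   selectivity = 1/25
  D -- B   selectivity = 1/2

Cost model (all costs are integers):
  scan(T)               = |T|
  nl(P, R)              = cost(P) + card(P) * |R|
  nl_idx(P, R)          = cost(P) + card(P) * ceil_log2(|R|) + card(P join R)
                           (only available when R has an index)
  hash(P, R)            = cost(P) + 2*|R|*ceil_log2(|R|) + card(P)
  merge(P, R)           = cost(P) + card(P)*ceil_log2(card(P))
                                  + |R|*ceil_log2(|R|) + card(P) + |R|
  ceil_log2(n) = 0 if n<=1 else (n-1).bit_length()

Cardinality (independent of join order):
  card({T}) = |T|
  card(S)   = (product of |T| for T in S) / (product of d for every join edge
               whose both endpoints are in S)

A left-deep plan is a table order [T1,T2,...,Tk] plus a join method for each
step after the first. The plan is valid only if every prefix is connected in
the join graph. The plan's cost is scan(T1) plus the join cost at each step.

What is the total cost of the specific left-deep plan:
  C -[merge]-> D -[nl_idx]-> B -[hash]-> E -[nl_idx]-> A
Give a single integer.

step 1: scan C: cost=20, card=20
step 2: join D via merge
    card(P join D) = 20*60/(4) = 300
    cost = 20 + 20*5 + 60*6 + 20 + 60 = 560
step 3: join B via nl_idx
    card(P join B) = 300*100/(2) = 15000
    cost = 560 + 300*7 + 15000 = 17660
step 4: join E via hash
    card(P join E) = 15000*60/(15) = 60000
    cost = 17660 + 2*60*6 + 15000 = 33380
step 5: join A via nl_idx
    card(P join A) = 60000*500/(25) = 1200000
    cost = 33380 + 60000*9 + 1200000 = 1773380

1773380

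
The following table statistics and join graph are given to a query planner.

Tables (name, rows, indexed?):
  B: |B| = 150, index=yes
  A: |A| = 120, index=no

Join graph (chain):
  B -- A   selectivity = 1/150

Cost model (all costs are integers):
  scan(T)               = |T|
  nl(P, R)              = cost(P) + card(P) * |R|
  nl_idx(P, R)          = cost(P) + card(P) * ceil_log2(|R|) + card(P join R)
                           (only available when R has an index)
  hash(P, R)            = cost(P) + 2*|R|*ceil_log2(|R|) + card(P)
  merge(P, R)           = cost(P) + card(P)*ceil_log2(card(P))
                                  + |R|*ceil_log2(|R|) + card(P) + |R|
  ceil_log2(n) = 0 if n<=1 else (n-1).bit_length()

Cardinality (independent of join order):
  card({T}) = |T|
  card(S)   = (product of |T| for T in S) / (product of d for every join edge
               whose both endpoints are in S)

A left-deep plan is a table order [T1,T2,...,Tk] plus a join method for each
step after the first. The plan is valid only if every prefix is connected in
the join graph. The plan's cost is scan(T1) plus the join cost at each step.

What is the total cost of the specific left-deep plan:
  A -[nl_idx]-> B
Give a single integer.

step 1: scan A: cost=120, card=120
step 2: join B via nl_idx
    card(P join B) = 120*150/(150) = 120
    cost = 120 + 120*8 + 120 = 1200

1200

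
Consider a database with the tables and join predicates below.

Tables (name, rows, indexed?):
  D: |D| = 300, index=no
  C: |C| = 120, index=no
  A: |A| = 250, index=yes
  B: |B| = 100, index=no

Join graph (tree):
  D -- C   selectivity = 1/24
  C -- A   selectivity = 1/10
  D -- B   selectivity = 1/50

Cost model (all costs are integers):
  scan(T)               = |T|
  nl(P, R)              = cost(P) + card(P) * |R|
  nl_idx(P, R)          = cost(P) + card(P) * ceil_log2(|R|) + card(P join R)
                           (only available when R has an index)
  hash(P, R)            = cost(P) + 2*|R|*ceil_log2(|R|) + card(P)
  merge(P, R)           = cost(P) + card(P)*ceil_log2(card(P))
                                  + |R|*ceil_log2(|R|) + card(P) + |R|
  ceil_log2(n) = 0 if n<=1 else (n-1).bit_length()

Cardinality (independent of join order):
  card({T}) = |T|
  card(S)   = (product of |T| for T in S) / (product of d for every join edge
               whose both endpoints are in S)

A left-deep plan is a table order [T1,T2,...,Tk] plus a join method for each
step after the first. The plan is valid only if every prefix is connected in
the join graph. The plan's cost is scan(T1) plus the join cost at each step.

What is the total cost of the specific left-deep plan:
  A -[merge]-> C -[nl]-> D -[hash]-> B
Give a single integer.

step 1: scan A: cost=250, card=250
step 2: join C via merge
    card(P join C) = 250*120/(10) = 3000
    cost = 250 + 250*8 + 120*7 + 250 + 120 = 3460
step 3: join D via nl
    card(P join D) = 3000*300/(24) = 37500
    cost = 3460 + 3000*300 = 903460
step 4: join B via hash
    card(P join B) = 37500*100/(50) = 75000
    cost = 903460 + 2*100*7 + 37500 = 942360

942360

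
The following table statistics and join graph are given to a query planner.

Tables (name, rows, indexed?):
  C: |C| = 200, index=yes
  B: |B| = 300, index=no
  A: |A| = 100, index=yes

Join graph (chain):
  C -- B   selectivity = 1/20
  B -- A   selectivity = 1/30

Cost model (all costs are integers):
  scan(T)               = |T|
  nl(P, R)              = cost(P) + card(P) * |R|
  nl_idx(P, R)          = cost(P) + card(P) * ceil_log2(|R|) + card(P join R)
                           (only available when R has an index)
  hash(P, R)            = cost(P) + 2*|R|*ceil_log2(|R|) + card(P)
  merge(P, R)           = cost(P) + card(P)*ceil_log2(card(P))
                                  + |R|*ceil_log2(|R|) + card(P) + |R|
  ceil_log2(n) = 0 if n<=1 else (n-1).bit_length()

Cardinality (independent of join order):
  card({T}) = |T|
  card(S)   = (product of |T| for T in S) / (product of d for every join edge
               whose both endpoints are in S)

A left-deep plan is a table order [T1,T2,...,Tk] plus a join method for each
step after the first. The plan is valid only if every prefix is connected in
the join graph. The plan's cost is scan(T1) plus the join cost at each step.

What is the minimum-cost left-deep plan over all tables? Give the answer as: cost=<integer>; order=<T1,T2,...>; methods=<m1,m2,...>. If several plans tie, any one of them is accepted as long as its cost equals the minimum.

Selinger DP (subsets sized 1..n):
  {C}: scan cost=200, card=200
  {B}: scan cost=300, card=300
  {A}: scan cost=100, card=100
  {BC}: card=3000; try (C,hash)→3800, (B,merge)→5000, (C,merge)→5100, (C,nl_idx)→5700, (B,hash)→5800, (B,nl)→60200 …(+1); best=3800 via (C,hash)
  {AB}: card=1000; try (A,hash)→2000, (A,nl_idx)→3400, (B,merge)→3900, (A,merge)→4100, (B,hash)→5600, (B,nl)→30100 …(+1); best=2000 via (A,hash)
  {ABC}: card=10000; try (C,hash)→6200, (A,hash)→8200, (C,merge)→14800, (C,nl_idx)→20000, (A,nl_idx)→34800, (A,merge)→43600 …(+2); best=6200 via (C,hash)

cost=6200; order=B,A,C; methods=hash,hash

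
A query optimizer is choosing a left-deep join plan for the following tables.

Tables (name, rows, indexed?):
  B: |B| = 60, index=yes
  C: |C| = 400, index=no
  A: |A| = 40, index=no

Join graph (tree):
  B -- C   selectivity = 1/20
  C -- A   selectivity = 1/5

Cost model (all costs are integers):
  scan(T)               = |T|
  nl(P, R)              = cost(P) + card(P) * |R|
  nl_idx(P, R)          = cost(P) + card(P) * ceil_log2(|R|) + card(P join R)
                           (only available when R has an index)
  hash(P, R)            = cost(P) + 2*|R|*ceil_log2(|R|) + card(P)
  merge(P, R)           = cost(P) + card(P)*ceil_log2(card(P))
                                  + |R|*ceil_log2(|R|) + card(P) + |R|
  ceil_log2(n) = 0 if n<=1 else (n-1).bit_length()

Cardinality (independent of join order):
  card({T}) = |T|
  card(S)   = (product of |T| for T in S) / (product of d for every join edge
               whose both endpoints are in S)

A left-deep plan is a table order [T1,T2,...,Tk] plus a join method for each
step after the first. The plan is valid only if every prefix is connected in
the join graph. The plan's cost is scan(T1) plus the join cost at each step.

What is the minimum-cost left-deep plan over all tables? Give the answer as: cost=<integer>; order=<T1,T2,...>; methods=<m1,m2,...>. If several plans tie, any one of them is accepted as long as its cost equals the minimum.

Selinger DP (subsets sized 1..n):
  {B}: scan cost=60, card=60
  {C}: scan cost=400, card=400
  {A}: scan cost=40, card=40
  {BC}: card=1200; try (B,hash)→1520, (B,nl_idx)→4000, (C,merge)→4480, (B,merge)→4820, (C,hash)→7320, (C,nl)→24060 …(+1); best=1520 via (B,hash)
  {AC}: card=3200; try (A,hash)→1280, (C,merge)→4320, (A,merge)→4680, (C,hash)→7280, (C,nl)→16040, (A,nl)→16400; best=1280 via (A,hash)
  {ABC}: card=9600; try (A,hash)→3200, (B,hash)→5200, (A,merge)→16200, (B,nl_idx)→30080, (B,merge)→43300, (A,nl)→49520 …(+1); best=3200 via (A,hash)

cost=3200; order=C,B,A; methods=hash,hash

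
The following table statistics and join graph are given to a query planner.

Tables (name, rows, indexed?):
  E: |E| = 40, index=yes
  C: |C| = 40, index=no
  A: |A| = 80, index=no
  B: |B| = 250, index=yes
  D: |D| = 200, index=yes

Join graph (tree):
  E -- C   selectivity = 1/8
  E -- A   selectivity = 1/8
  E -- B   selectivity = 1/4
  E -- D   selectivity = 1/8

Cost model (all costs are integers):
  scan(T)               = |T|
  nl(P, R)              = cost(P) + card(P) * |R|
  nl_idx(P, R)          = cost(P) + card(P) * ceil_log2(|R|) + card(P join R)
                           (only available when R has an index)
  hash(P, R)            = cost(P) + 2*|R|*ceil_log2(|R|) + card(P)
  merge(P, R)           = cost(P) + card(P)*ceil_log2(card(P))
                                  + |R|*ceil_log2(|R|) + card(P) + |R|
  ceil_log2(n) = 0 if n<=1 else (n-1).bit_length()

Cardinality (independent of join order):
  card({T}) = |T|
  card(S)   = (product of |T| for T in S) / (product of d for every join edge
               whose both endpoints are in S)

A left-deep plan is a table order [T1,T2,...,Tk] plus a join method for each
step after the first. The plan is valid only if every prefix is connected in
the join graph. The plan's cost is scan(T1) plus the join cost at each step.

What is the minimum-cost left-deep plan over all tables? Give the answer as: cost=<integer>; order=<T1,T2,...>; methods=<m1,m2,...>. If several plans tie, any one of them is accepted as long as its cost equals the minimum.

cost=60720; order=A,E,C,D,B; methods=hash,hash,hash,hash

Selinger DP (subsets sized 1..n):
  {E}: scan cost=40, card=40
  {C}: scan cost=40, card=40
  {A}: scan cost=80, card=80
  {B}: scan cost=250, card=250
  {D}: scan cost=200, card=200
  {CE}: card=200; try (E,nl_idx)→480, (E,hash)→560, (C,hash)→560, (E,merge)→600, (C,merge)→600, (E,nl)→1640 …(+1); best=480 via (E,nl_idx)
  {AE}: card=400; try (E,hash)→640, (E,nl_idx)→960, (A,merge)→960, (E,merge)→1000, (A,hash)→1200, (A,nl)→3240 …(+1); best=640 via (E,hash)
  {BE}: card=2500; try (E,hash)→980, (B,merge)→2570, (E,merge)→2780, (B,nl_idx)→2860, (B,hash)→4080, (E,nl_idx)→4250 …(+2); best=980 via (E,hash)
  {DE}: card=1000; try (E,hash)→880, (D,nl_idx)→1360, (D,merge)→2120, (E,merge)→2280, (E,nl_idx)→2400, (D,hash)→3280 …(+2); best=880 via (E,hash)
  {ACE}: card=2000; try (C,hash)→1520, (A,hash)→1800, (A,merge)→2920, (C,merge)→4920, (A,nl)→16480, (C,nl)→16640; best=1520 via (C,hash)
  {BCE}: card=12500; try (C,hash)→3960, (B,merge)→4530, (B,hash)→4680, (B,nl_idx)→14580, (C,merge)→33760, (B,nl)→50480 …(+1); best=3960 via (C,hash)
  {CDE}: card=5000; try (C,hash)→2360, (D,hash)→3880, (D,merge)→4080, (D,nl_idx)→7080, (C,merge)→12160, (D,nl)→40480 …(+1); best=2360 via (C,hash)
  {ABE}: card=25000; try (A,hash)→4600, (B,hash)→5040, (B,merge)→6890, (B,nl_idx)→28840, (A,merge)→34120, (B,nl)→100640 …(+1); best=4600 via (A,hash)
  {ADE}: card=10000; try (A,hash)→3000, (D,hash)→4240, (D,merge)→6440, (A,merge)→12520, (D,nl_idx)→13840, (D,nl)→80640 …(+1); best=3000 via (A,hash)
  {BDE}: card=62500; try (B,hash)→5880, (D,hash)→6680, (B,merge)→14130, (D,merge)→35280, (B,nl_idx)→71380, (D,nl_idx)→83480 …(+2); best=5880 via (B,hash)
  {ABCE}: card=125000; try (B,hash)→7520, (A,hash)→17580, (B,merge)→27770, (C,hash)→30080, (B,nl_idx)→142520, (A,merge)→192100 …(+4); best=7520 via (B,hash)
  {ACDE}: card=50000; try (D,hash)→6720, (A,hash)→8480, (C,hash)→13480, (D,merge)→27320, (D,nl_idx)→67520, (A,merge)→73000 …(+4); best=6720 via (D,hash)
  {BCDE}: card=312500; try (B,hash)→11360, (D,hash)→19660, (C,hash)→68860, (B,merge)→74610, (D,merge)→193260, (B,nl_idx)→354860 …(+5); best=11360 via (B,hash)
  {ABDE}: card=625000; try (B,hash)→17000, (D,hash)→32800, (A,hash)→69500, (B,merge)→155250, (D,merge)→406400, (B,nl_idx)→708000 …(+5); best=17000 via (B,hash)
  {ABCDE}: card=3125000; try (B,hash)→60720, (D,hash)→135720, (A,hash)→324980, (C,hash)→642480, (B,merge)→858970, (D,merge)→2259320 …(+8); best=60720 via (B,hash)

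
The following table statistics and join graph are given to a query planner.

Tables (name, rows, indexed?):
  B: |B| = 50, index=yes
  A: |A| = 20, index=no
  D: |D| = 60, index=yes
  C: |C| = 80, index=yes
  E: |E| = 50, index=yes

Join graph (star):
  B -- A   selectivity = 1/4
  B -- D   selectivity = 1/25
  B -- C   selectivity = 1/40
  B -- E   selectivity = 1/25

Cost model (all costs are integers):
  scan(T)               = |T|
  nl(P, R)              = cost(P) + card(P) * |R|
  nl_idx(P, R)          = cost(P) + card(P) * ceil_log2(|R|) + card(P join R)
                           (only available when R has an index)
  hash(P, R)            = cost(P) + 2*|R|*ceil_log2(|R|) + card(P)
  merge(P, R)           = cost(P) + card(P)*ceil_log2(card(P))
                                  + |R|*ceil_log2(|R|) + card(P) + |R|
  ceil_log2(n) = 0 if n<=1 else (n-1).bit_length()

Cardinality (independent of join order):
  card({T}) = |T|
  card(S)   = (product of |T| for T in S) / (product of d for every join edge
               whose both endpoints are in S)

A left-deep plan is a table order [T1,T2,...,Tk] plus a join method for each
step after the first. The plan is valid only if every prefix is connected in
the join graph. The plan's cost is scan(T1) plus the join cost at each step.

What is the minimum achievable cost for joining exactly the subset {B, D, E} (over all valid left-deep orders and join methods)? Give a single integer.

1190

Selinger DP over subsets of {B,D,E}:
  {B}: scan cost=50, card=50
  {D}: scan cost=60, card=60
  {E}: scan cost=50, card=50
  {BD}: card=120; try (D,nl_idx)→470, (B,nl_idx)→540, (B,hash)→720, (D,hash)→820, (D,merge)→820, (B,merge)→830 …(+2); best=470 via (D,nl_idx)
  {BE}: card=100; try (E,nl_idx)→450, (B,nl_idx)→450, (E,hash)→700, (B,hash)→700, (E,merge)→750, (B,merge)→750 …(+2); best=450 via (E,nl_idx)
  {BDE}: card=240; try (E,hash)→1190, (D,hash)→1270, (D,nl_idx)→1290, (E,nl_idx)→1430, (D,merge)→1670, (E,merge)→1780 …(+2); best=1190 via (E,hash)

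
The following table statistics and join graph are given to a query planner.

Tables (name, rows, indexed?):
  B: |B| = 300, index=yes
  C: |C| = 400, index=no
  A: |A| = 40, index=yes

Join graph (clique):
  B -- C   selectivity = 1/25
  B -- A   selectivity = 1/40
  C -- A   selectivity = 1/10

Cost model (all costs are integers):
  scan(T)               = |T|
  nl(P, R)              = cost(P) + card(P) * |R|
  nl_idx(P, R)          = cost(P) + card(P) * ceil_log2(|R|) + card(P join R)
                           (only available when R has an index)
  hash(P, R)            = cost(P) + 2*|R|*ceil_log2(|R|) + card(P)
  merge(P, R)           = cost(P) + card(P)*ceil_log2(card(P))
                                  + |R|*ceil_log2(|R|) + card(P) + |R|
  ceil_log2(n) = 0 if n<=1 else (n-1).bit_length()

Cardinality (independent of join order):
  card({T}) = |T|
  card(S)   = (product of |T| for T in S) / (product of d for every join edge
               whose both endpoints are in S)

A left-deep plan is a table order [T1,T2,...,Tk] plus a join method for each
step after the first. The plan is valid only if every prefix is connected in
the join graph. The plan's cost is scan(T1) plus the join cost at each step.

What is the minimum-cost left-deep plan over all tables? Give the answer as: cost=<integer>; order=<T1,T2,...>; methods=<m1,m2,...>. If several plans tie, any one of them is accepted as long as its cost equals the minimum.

cost=7700; order=A,B,C; methods=nl_idx,merge

Selinger DP (subsets sized 1..n):
  {B}: scan cost=300, card=300
  {C}: scan cost=400, card=400
  {A}: scan cost=40, card=40
  {BC}: card=4800; try (B,hash)→6200, (C,merge)→7300, (B,merge)→7400, (C,hash)→7800, (B,nl_idx)→8800, (C,nl)→120300 …(+1); best=6200 via (B,hash)
  {AB}: card=300; try (B,nl_idx)→700, (A,hash)→1080, (A,nl_idx)→2400, (B,merge)→3320, (A,merge)→3580, (B,hash)→5480 …(+2); best=700 via (B,nl_idx)
  {AC}: card=1600; try (A,hash)→1280, (C,merge)→4320, (A,nl_idx)→4400, (A,merge)→4680, (C,hash)→7280, (C,nl)→16040 …(+1); best=1280 via (A,hash)
  {ABC}: card=480; try (C,merge)→7700, (C,hash)→8200, (B,hash)→8280, (A,hash)→11480, (B,nl_idx)→16160, (B,merge)→23480 …(+5); best=7700 via (C,merge)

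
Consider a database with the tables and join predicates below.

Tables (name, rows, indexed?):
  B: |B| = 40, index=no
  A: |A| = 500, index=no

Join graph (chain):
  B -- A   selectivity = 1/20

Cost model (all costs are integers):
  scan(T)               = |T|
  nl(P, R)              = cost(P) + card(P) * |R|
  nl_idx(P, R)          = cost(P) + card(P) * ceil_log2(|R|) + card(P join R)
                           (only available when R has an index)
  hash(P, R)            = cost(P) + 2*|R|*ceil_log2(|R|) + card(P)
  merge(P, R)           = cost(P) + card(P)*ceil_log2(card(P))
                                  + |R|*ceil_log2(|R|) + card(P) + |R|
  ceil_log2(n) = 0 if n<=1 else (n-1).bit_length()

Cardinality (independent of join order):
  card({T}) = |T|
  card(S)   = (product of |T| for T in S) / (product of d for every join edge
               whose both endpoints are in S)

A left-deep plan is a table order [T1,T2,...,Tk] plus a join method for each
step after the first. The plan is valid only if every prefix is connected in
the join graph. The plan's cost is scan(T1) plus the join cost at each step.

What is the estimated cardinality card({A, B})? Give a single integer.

1000

Tables in S: A(500), B(40)
Edges inside S: B-A(d=20)
numerator = 500 * 40 = 20000
denominator = 20 = 20
card(S) = 20000 / 20 = 1000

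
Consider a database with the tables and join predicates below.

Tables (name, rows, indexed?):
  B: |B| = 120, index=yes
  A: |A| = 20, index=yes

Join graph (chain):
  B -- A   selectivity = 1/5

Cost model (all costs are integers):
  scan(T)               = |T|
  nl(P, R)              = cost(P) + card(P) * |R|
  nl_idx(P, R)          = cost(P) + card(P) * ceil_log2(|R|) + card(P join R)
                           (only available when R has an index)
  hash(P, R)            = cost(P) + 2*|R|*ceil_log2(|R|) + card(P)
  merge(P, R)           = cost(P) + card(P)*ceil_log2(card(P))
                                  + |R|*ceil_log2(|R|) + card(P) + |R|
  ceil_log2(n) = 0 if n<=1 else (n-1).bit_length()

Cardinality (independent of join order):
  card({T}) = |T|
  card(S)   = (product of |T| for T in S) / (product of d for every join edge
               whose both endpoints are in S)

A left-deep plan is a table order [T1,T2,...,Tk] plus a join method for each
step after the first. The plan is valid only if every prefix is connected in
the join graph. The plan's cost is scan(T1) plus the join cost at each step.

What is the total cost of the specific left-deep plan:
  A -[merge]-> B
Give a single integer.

step 1: scan A: cost=20, card=20
step 2: join B via merge
    card(P join B) = 20*120/(5) = 480
    cost = 20 + 20*5 + 120*7 + 20 + 120 = 1100

1100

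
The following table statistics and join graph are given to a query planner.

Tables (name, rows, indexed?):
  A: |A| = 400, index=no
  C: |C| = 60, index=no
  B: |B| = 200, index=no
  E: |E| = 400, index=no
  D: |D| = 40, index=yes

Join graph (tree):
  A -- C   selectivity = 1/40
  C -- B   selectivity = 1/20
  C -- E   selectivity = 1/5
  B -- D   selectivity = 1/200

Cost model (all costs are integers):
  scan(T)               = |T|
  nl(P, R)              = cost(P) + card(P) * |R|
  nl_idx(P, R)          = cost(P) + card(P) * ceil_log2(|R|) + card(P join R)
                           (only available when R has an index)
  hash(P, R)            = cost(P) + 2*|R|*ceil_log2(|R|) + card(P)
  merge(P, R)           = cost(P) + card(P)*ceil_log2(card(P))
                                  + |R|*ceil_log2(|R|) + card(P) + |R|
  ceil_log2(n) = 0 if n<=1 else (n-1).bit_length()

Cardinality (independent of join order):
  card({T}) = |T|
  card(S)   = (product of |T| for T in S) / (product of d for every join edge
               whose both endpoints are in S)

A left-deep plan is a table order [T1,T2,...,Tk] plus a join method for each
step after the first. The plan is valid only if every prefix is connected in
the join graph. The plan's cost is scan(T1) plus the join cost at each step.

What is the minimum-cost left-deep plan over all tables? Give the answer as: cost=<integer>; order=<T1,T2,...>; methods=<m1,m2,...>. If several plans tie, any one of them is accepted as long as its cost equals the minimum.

Selinger DP (subsets sized 1..n):
  {A}: scan cost=400, card=400
  {C}: scan cost=60, card=60
  {B}: scan cost=200, card=200
  {E}: scan cost=400, card=400
  {D}: scan cost=40, card=40
  {AC}: card=600; try (C,hash)→1520, (A,merge)→4480, (C,merge)→4820, (A,hash)→7320, (A,nl)→24060, (C,nl)→24400; best=1520 via (C,hash)
  {BC}: card=600; try (C,hash)→1120, (B,merge)→2280, (C,merge)→2420, (B,hash)→3320, (B,nl)→12060, (C,nl)→12200; best=1120 via (C,hash)
  {CE}: card=4800; try (C,hash)→1520, (E,merge)→4480, (C,merge)→4820, (E,hash)→7320, (E,nl)→24060, (C,nl)→24400; best=1520 via (C,hash)
  {BD}: card=40; try (D,hash)→880, (D,nl_idx)→1440, (B,merge)→2120, (D,merge)→2280, (B,hash)→3280, (B,nl)→8040 …(+1); best=880 via (D,hash)
  {ABC}: card=6000; try (B,hash)→5320, (A,hash)→8920, (B,merge)→9920, (A,merge)→11720, (B,nl)→121520, (A,nl)→241120; best=5320 via (B,hash)
  {ACE}: card=48000; try (E,hash)→9320, (E,merge)→12120, (A,hash)→13520, (A,merge)→72720, (E,nl)→241520, (A,nl)→1921520; best=9320 via (E,hash)
  {BCE}: card=48000; try (E,hash)→8920, (B,hash)→9520, (E,merge)→11720, (B,merge)→70520, (E,nl)→241120, (B,nl)→961520; best=8920 via (E,hash)
  {BCD}: card=120; try (C,merge)→1580, (C,hash)→1640, (D,hash)→2200, (C,nl)→3280, (D,nl_idx)→4840, (D,merge)→8000 …(+1); best=1580 via (C,merge)
  {ABCE}: card=480000; try (E,hash)→18520, (B,hash)→60520, (A,hash)→64120, (E,merge)→93320, (B,merge)→827120, (A,merge)→828920 …(+3); best=18520 via (E,hash)
  {ABCD}: card=1200; try (A,merge)→6540, (A,hash)→8900, (D,hash)→11800, (D,nl_idx)→42520, (A,nl)→49580, (D,merge)→89600 …(+1); best=6540 via (A,merge)
  {BCDE}: card=9600; try (E,merge)→6540, (E,hash)→8900, (E,nl)→49580, (D,hash)→57400, (D,nl_idx)→306520, (D,merge)→825200 …(+1); best=6540 via (E,merge)
  {ABCDE}: card=96000; try (E,hash)→14940, (A,hash)→23340, (E,merge)→24940, (A,merge)→154540, (E,nl)→486540, (D,hash)→499000 …(+4); best=14940 via (E,hash)

cost=14940; order=B,D,C,A,E; methods=hash,merge,merge,hash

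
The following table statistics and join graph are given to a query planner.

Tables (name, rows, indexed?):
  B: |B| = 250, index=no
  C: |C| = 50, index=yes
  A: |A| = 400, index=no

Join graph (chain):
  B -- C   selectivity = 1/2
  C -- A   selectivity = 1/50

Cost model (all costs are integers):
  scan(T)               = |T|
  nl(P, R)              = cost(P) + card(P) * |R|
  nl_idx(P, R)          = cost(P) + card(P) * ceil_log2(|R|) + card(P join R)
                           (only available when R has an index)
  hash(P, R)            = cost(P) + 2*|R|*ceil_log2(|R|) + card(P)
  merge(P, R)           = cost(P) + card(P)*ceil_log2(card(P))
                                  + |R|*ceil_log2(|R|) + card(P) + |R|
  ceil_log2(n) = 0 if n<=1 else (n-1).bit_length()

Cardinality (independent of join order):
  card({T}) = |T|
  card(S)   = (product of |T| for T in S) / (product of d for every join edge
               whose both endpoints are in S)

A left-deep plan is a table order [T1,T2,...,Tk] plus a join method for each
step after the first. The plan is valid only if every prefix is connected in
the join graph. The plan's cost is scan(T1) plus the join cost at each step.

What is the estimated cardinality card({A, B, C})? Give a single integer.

Tables in S: A(400), B(250), C(50)
Edges inside S: B-C(d=2), C-A(d=50)
numerator = 400 * 250 * 50 = 5000000
denominator = 2 * 50 = 100
card(S) = 5000000 / 100 = 50000

50000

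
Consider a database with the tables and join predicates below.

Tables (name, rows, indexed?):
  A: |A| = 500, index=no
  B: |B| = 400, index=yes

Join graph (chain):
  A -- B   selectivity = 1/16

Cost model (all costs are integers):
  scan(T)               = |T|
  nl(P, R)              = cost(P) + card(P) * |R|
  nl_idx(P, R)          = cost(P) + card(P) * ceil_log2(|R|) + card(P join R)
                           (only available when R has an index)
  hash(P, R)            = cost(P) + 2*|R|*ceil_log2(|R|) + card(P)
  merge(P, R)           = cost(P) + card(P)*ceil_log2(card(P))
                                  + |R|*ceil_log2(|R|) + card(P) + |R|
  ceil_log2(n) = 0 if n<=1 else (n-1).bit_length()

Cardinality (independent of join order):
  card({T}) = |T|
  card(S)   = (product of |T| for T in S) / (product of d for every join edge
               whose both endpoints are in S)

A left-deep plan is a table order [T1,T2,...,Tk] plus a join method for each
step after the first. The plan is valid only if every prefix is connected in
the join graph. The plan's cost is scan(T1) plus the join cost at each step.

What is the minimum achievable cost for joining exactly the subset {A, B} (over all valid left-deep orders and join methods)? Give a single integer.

8200

Selinger DP over subsets of {A,B}:
  {A}: scan cost=500, card=500
  {B}: scan cost=400, card=400
  {AB}: card=12500; try (B,hash)→8200, (A,merge)→9400, (B,merge)→9500, (A,hash)→9800, (B,nl_idx)→17500, (A,nl)→200400 …(+1); best=8200 via (B,hash)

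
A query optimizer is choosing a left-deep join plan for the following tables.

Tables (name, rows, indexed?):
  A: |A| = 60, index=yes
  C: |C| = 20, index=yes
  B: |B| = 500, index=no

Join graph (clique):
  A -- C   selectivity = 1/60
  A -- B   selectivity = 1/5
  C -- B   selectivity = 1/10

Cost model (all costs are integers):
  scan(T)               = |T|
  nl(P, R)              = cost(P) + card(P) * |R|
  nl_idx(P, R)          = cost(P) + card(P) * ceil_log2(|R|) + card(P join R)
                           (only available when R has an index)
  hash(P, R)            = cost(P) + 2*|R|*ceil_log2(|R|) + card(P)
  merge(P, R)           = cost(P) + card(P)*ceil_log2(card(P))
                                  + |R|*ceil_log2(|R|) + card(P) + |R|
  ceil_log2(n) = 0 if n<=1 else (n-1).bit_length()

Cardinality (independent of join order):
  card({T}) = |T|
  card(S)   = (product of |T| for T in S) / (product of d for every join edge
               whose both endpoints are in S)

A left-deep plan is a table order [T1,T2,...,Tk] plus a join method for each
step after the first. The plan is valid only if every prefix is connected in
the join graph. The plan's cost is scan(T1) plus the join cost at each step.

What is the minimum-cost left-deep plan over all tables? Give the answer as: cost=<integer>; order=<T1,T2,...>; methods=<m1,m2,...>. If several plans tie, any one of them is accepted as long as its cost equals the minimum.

cost=2920; order=B,C,A; methods=hash,hash

Selinger DP (subsets sized 1..n):
  {A}: scan cost=60, card=60
  {C}: scan cost=20, card=20
  {B}: scan cost=500, card=500
  {AC}: card=20; try (A,nl_idx)→160, (C,hash)→320, (C,nl_idx)→380, (A,merge)→560, (C,merge)→600, (A,hash)→760 …(+2); best=160 via (A,nl_idx)
  {AB}: card=6000; try (A,hash)→1720, (B,merge)→5480, (A,merge)→5920, (B,hash)→9120, (A,nl_idx)→9500, (B,nl)→30060 …(+1); best=1720 via (A,hash)
  {BC}: card=1000; try (C,hash)→1200, (C,nl_idx)→4000, (B,merge)→5140, (C,merge)→5620, (B,hash)→9040, (B,nl)→10020 …(+1); best=1200 via (C,hash)
  {ABC}: card=200; try (A,hash)→2920, (B,merge)→5280, (A,nl_idx)→7400, (C,hash)→7920, (B,hash)→9180, (B,nl)→10160 …(+5); best=2920 via (A,hash)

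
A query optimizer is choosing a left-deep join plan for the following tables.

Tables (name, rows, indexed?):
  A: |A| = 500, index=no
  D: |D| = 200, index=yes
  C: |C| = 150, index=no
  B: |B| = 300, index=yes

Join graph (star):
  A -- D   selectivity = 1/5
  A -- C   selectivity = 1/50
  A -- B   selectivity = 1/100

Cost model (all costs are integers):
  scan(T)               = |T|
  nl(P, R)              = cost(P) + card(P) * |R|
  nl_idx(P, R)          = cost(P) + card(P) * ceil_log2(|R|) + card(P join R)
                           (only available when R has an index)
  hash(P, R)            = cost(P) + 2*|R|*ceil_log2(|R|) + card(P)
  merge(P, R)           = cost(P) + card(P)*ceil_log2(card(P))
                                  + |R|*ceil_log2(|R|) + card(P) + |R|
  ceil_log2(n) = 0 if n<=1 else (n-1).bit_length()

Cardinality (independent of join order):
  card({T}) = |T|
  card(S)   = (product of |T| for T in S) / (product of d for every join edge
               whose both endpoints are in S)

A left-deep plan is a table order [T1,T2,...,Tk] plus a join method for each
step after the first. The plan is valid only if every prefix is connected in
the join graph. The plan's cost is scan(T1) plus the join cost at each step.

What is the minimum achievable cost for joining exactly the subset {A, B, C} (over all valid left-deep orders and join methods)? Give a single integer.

Selinger DP over subsets of {A,B,C}:
  {A}: scan cost=500, card=500
  {C}: scan cost=150, card=150
  {B}: scan cost=300, card=300
  {AC}: card=1500; try (C,hash)→3400, (A,merge)→6500, (C,merge)→6850, (A,hash)→9300, (A,nl)→75150, (C,nl)→75500; best=3400 via (C,hash)
  {AB}: card=1500; try (B,hash)→6400, (B,nl_idx)→6500, (A,merge)→8300, (B,merge)→8500, (A,hash)→9600, (A,nl)→150300 …(+1); best=6400 via (B,hash)
  {ABC}: card=4500; try (C,hash)→10300, (B,hash)→10300, (B,nl_idx)→21400, (B,merge)→24400, (C,merge)→25750, (C,nl)→231400 …(+1); best=10300 via (C,hash)

10300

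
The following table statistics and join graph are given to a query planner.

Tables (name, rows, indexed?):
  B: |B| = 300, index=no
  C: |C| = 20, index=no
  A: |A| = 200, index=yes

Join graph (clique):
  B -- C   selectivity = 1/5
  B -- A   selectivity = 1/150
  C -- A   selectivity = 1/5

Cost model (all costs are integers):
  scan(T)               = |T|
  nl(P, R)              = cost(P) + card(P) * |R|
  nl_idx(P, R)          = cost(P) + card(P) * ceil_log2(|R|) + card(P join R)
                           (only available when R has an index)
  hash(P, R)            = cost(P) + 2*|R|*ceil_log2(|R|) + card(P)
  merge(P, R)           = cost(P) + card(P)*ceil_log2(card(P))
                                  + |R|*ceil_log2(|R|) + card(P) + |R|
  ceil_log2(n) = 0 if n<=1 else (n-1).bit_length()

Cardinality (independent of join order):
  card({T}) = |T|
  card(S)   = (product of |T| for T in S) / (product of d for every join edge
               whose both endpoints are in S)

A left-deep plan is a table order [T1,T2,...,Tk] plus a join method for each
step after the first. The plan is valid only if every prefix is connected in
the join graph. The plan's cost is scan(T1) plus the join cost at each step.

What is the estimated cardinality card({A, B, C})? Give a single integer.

320

Tables in S: A(200), B(300), C(20)
Edges inside S: B-C(d=5), B-A(d=150), C-A(d=5)
numerator = 200 * 300 * 20 = 1200000
denominator = 5 * 150 * 5 = 3750
card(S) = 1200000 / 3750 = 320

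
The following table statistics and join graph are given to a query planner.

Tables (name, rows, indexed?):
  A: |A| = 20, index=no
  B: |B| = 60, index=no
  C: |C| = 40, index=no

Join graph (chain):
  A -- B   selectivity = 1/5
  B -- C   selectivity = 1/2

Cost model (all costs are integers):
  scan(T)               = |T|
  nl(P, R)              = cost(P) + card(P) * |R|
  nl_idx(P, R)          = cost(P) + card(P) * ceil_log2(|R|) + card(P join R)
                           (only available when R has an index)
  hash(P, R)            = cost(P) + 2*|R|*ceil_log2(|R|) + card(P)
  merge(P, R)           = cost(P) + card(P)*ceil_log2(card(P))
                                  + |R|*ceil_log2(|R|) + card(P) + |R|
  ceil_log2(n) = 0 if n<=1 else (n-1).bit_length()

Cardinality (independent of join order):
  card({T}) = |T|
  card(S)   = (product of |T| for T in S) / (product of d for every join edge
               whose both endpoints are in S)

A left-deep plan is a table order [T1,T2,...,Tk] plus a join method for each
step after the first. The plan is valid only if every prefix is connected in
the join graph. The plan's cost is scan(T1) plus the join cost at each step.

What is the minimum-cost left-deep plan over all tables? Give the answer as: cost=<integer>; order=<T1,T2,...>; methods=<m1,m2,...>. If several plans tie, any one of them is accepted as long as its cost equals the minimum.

Selinger DP (subsets sized 1..n):
  {A}: scan cost=20, card=20
  {B}: scan cost=60, card=60
  {C}: scan cost=40, card=40
  {AB}: card=240; try (A,hash)→320, (B,merge)→560, (A,merge)→600, (B,hash)→760, (B,nl)→1220, (A,nl)→1260; best=320 via (A,hash)
  {BC}: card=1200; try (C,hash)→600, (B,merge)→740, (C,merge)→760, (B,hash)→800, (B,nl)→2440, (C,nl)→2460; best=600 via (C,hash)
  {ABC}: card=4800; try (C,hash)→1040, (A,hash)→2000, (C,merge)→2760, (C,nl)→9920, (A,merge)→15120, (A,nl)→24600; best=1040 via (C,hash)

cost=1040; order=B,A,C; methods=hash,hash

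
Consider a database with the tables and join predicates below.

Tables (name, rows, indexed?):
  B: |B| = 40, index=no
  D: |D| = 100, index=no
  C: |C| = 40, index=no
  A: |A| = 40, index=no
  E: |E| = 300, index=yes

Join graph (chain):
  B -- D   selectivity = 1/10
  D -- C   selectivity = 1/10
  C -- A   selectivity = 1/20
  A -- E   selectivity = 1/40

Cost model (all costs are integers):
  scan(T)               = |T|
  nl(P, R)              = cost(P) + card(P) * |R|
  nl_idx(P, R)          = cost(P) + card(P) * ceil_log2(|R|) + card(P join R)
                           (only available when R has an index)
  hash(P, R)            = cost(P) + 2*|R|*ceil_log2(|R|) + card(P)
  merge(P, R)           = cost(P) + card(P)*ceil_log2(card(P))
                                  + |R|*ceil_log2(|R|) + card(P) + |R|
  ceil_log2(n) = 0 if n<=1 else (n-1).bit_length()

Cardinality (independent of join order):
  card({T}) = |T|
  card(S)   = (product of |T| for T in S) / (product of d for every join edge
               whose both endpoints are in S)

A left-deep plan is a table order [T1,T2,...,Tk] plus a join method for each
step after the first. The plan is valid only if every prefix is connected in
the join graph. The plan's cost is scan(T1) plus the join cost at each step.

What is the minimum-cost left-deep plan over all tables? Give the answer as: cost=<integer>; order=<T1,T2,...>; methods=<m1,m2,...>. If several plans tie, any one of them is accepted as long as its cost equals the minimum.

cost=9960; order=A,E,C,D,B; methods=nl_idx,hash,hash,hash

Selinger DP (subsets sized 1..n):
  {B}: scan cost=40, card=40
  {D}: scan cost=100, card=100
  {C}: scan cost=40, card=40
  {A}: scan cost=40, card=40
  {E}: scan cost=300, card=300
  {BD}: card=400; try (B,hash)→680, (D,merge)→1120, (B,merge)→1180, (D,hash)→1480, (D,nl)→4040, (B,nl)→4100; best=680 via (B,hash)
  {CD}: card=400; try (C,hash)→680, (D,merge)→1120, (C,merge)→1180, (D,hash)→1480, (D,nl)→4040, (C,nl)→4100; best=680 via (C,hash)
  {AC}: card=80; try (C,hash)→560, (A,hash)→560, (C,merge)→600, (A,merge)→600, (C,nl)→1640, (A,nl)→1640; best=560 via (C,hash)
  {AE}: card=300; try (E,nl_idx)→700, (A,hash)→1080, (E,merge)→3320, (A,merge)→3580, (E,hash)→5480, (E,nl)→12040 …(+1); best=700 via (E,nl_idx)
  {BCD}: card=1600; try (C,hash)→1560, (B,hash)→1560, (C,merge)→4960, (B,merge)→4960, (C,nl)→16680, (B,nl)→16680; best=1560 via (C,hash)
  {ACD}: card=800; try (A,hash)→1560, (D,merge)→2000, (D,hash)→2040, (A,merge)→4960, (D,nl)→8560, (A,nl)→16680; best=1560 via (A,hash)
  {ACE}: card=600; try (C,hash)→1480, (E,nl_idx)→1880, (C,merge)→3980, (E,merge)→4200, (E,hash)→6040, (C,nl)→12700 …(+1); best=1480 via (C,hash)
  {ABCD}: card=3200; try (B,hash)→2840, (A,hash)→3640, (B,merge)→10640, (A,merge)→21040, (B,nl)→33560, (A,nl)→65560; best=2840 via (B,hash)
  {ACDE}: card=6000; try (D,hash)→3480, (E,hash)→7760, (D,merge)→8880, (E,merge)→13360, (E,nl_idx)→14760, (D,nl)→61480 …(+1); best=3480 via (D,hash)
  {ABCDE}: card=24000; try (B,hash)→9960, (E,hash)→11440, (E,merge)→47440, (E,nl_idx)→55640, (B,merge)→87760, (B,nl)→243480 …(+1); best=9960 via (B,hash)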